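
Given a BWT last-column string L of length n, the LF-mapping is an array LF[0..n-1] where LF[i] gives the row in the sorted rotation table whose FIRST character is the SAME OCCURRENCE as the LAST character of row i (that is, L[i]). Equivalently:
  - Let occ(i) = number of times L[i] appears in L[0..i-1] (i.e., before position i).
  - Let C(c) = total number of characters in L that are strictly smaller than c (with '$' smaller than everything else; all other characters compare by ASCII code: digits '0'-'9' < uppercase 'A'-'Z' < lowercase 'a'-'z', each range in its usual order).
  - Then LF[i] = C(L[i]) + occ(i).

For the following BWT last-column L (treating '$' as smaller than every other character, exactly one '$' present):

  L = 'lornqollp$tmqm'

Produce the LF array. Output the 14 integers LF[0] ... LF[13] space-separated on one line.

Answer: 1 7 12 6 10 8 2 3 9 0 13 4 11 5

Derivation:
Char counts: '$':1, 'l':3, 'm':2, 'n':1, 'o':2, 'p':1, 'q':2, 'r':1, 't':1
C (first-col start): C('$')=0, C('l')=1, C('m')=4, C('n')=6, C('o')=7, C('p')=9, C('q')=10, C('r')=12, C('t')=13
L[0]='l': occ=0, LF[0]=C('l')+0=1+0=1
L[1]='o': occ=0, LF[1]=C('o')+0=7+0=7
L[2]='r': occ=0, LF[2]=C('r')+0=12+0=12
L[3]='n': occ=0, LF[3]=C('n')+0=6+0=6
L[4]='q': occ=0, LF[4]=C('q')+0=10+0=10
L[5]='o': occ=1, LF[5]=C('o')+1=7+1=8
L[6]='l': occ=1, LF[6]=C('l')+1=1+1=2
L[7]='l': occ=2, LF[7]=C('l')+2=1+2=3
L[8]='p': occ=0, LF[8]=C('p')+0=9+0=9
L[9]='$': occ=0, LF[9]=C('$')+0=0+0=0
L[10]='t': occ=0, LF[10]=C('t')+0=13+0=13
L[11]='m': occ=0, LF[11]=C('m')+0=4+0=4
L[12]='q': occ=1, LF[12]=C('q')+1=10+1=11
L[13]='m': occ=1, LF[13]=C('m')+1=4+1=5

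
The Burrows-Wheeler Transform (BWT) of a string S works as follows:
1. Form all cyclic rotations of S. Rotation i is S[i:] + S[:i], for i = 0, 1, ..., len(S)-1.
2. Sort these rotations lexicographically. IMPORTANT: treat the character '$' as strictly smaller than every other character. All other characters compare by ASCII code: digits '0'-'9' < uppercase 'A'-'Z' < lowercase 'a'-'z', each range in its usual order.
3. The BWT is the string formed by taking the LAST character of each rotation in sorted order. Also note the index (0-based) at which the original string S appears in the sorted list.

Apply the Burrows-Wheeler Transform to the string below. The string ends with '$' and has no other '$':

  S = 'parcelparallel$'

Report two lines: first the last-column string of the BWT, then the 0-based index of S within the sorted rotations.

Answer: lrpprlcelael$aa
12

Derivation:
All 15 rotations (rotation i = S[i:]+S[:i]):
  rot[0] = parcelparallel$
  rot[1] = arcelparallel$p
  rot[2] = rcelparallel$pa
  rot[3] = celparallel$par
  rot[4] = elparallel$parc
  rot[5] = lparallel$parce
  rot[6] = parallel$parcel
  rot[7] = arallel$parcelp
  rot[8] = rallel$parcelpa
  rot[9] = allel$parcelpar
  rot[10] = llel$parcelpara
  rot[11] = lel$parcelparal
  rot[12] = el$parcelparall
  rot[13] = l$parcelparalle
  rot[14] = $parcelparallel
Sorted (with $ < everything):
  sorted[0] = $parcelparallel  (last char: 'l')
  sorted[1] = allel$parcelpar  (last char: 'r')
  sorted[2] = arallel$parcelp  (last char: 'p')
  sorted[3] = arcelparallel$p  (last char: 'p')
  sorted[4] = celparallel$par  (last char: 'r')
  sorted[5] = el$parcelparall  (last char: 'l')
  sorted[6] = elparallel$parc  (last char: 'c')
  sorted[7] = l$parcelparalle  (last char: 'e')
  sorted[8] = lel$parcelparal  (last char: 'l')
  sorted[9] = llel$parcelpara  (last char: 'a')
  sorted[10] = lparallel$parce  (last char: 'e')
  sorted[11] = parallel$parcel  (last char: 'l')
  sorted[12] = parcelparallel$  (last char: '$')
  sorted[13] = rallel$parcelpa  (last char: 'a')
  sorted[14] = rcelparallel$pa  (last char: 'a')
Last column: lrpprlcelael$aa
Original string S is at sorted index 12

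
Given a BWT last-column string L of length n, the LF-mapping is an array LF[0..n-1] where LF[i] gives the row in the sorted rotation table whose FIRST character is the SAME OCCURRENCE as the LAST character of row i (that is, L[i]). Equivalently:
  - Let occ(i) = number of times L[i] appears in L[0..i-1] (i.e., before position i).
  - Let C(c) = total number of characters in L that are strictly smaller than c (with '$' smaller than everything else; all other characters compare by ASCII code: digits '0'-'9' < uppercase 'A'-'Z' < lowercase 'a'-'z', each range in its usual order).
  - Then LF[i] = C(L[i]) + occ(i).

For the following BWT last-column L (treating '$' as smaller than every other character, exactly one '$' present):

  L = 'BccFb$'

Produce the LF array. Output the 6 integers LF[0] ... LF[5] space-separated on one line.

Char counts: '$':1, 'B':1, 'F':1, 'b':1, 'c':2
C (first-col start): C('$')=0, C('B')=1, C('F')=2, C('b')=3, C('c')=4
L[0]='B': occ=0, LF[0]=C('B')+0=1+0=1
L[1]='c': occ=0, LF[1]=C('c')+0=4+0=4
L[2]='c': occ=1, LF[2]=C('c')+1=4+1=5
L[3]='F': occ=0, LF[3]=C('F')+0=2+0=2
L[4]='b': occ=0, LF[4]=C('b')+0=3+0=3
L[5]='$': occ=0, LF[5]=C('$')+0=0+0=0

Answer: 1 4 5 2 3 0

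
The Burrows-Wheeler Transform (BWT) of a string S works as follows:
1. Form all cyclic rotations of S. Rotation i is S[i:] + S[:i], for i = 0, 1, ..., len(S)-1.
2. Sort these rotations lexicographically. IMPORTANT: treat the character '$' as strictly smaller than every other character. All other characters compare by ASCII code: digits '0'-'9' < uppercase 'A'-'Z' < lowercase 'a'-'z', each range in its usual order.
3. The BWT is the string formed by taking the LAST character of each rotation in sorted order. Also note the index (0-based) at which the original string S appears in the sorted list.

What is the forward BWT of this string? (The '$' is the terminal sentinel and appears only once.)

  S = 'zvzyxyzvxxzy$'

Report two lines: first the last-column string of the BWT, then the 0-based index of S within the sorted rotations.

All 13 rotations (rotation i = S[i:]+S[:i]):
  rot[0] = zvzyxyzvxxzy$
  rot[1] = vzyxyzvxxzy$z
  rot[2] = zyxyzvxxzy$zv
  rot[3] = yxyzvxxzy$zvz
  rot[4] = xyzvxxzy$zvzy
  rot[5] = yzvxxzy$zvzyx
  rot[6] = zvxxzy$zvzyxy
  rot[7] = vxxzy$zvzyxyz
  rot[8] = xxzy$zvzyxyzv
  rot[9] = xzy$zvzyxyzvx
  rot[10] = zy$zvzyxyzvxx
  rot[11] = y$zvzyxyzvxxz
  rot[12] = $zvzyxyzvxxzy
Sorted (with $ < everything):
  sorted[0] = $zvzyxyzvxxzy  (last char: 'y')
  sorted[1] = vxxzy$zvzyxyz  (last char: 'z')
  sorted[2] = vzyxyzvxxzy$z  (last char: 'z')
  sorted[3] = xxzy$zvzyxyzv  (last char: 'v')
  sorted[4] = xyzvxxzy$zvzy  (last char: 'y')
  sorted[5] = xzy$zvzyxyzvx  (last char: 'x')
  sorted[6] = y$zvzyxyzvxxz  (last char: 'z')
  sorted[7] = yxyzvxxzy$zvz  (last char: 'z')
  sorted[8] = yzvxxzy$zvzyx  (last char: 'x')
  sorted[9] = zvxxzy$zvzyxy  (last char: 'y')
  sorted[10] = zvzyxyzvxxzy$  (last char: '$')
  sorted[11] = zy$zvzyxyzvxx  (last char: 'x')
  sorted[12] = zyxyzvxxzy$zv  (last char: 'v')
Last column: yzzvyxzzxy$xv
Original string S is at sorted index 10

Answer: yzzvyxzzxy$xv
10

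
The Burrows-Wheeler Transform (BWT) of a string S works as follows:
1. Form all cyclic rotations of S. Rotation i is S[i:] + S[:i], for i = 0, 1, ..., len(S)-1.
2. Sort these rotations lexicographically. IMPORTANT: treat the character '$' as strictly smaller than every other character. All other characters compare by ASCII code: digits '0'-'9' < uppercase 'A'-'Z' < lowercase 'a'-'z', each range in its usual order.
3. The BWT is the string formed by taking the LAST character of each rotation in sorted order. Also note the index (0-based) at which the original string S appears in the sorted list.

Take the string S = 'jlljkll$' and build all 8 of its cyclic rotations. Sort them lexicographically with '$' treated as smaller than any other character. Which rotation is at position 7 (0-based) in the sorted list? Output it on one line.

Answer: lljkll$j

Derivation:
All 8 rotations (rotation i = S[i:]+S[:i]):
  rot[0] = jlljkll$
  rot[1] = lljkll$j
  rot[2] = ljkll$jl
  rot[3] = jkll$jll
  rot[4] = kll$jllj
  rot[5] = ll$jlljk
  rot[6] = l$jlljkl
  rot[7] = $jlljkll
Sorted (with $ < everything):
  sorted[0] = $jlljkll
  sorted[1] = jkll$jll
  sorted[2] = jlljkll$
  sorted[3] = kll$jllj
  sorted[4] = l$jlljkl
  sorted[5] = ljkll$jl
  sorted[6] = ll$jlljk
  sorted[7] = lljkll$j
sorted[7] = lljkll$j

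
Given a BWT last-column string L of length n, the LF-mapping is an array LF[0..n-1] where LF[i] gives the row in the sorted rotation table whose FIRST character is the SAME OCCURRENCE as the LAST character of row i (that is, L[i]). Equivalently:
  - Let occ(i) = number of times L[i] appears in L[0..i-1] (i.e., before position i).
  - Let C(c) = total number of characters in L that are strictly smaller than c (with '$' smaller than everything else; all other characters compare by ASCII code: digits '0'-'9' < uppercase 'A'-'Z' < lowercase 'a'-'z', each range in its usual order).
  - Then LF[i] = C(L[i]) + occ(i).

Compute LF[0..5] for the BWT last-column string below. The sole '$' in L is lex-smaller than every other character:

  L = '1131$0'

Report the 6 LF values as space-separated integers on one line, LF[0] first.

Answer: 2 3 5 4 0 1

Derivation:
Char counts: '$':1, '0':1, '1':3, '3':1
C (first-col start): C('$')=0, C('0')=1, C('1')=2, C('3')=5
L[0]='1': occ=0, LF[0]=C('1')+0=2+0=2
L[1]='1': occ=1, LF[1]=C('1')+1=2+1=3
L[2]='3': occ=0, LF[2]=C('3')+0=5+0=5
L[3]='1': occ=2, LF[3]=C('1')+2=2+2=4
L[4]='$': occ=0, LF[4]=C('$')+0=0+0=0
L[5]='0': occ=0, LF[5]=C('0')+0=1+0=1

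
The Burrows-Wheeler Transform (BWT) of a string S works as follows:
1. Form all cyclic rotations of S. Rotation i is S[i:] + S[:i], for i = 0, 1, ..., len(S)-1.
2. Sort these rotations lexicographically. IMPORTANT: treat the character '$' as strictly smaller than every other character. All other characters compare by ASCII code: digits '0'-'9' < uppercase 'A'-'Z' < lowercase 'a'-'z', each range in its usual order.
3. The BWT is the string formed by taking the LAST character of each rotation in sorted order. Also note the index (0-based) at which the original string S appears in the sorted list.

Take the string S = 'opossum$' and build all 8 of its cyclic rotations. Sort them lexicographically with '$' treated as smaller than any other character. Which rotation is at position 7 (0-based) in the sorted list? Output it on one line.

All 8 rotations (rotation i = S[i:]+S[:i]):
  rot[0] = opossum$
  rot[1] = possum$o
  rot[2] = ossum$op
  rot[3] = ssum$opo
  rot[4] = sum$opos
  rot[5] = um$oposs
  rot[6] = m$opossu
  rot[7] = $opossum
Sorted (with $ < everything):
  sorted[0] = $opossum
  sorted[1] = m$opossu
  sorted[2] = opossum$
  sorted[3] = ossum$op
  sorted[4] = possum$o
  sorted[5] = ssum$opo
  sorted[6] = sum$opos
  sorted[7] = um$oposs
sorted[7] = um$oposs

Answer: um$oposs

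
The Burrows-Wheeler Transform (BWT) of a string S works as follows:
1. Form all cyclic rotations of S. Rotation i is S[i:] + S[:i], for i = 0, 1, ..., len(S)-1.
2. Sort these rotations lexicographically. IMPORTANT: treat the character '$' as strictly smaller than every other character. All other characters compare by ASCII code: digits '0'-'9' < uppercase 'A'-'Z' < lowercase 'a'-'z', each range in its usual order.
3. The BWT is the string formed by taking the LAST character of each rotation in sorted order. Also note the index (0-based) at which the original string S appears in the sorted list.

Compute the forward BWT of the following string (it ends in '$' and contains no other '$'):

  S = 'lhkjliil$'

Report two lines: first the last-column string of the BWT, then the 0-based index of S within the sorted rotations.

Answer: lllikhi$j
7

Derivation:
All 9 rotations (rotation i = S[i:]+S[:i]):
  rot[0] = lhkjliil$
  rot[1] = hkjliil$l
  rot[2] = kjliil$lh
  rot[3] = jliil$lhk
  rot[4] = liil$lhkj
  rot[5] = iil$lhkjl
  rot[6] = il$lhkjli
  rot[7] = l$lhkjlii
  rot[8] = $lhkjliil
Sorted (with $ < everything):
  sorted[0] = $lhkjliil  (last char: 'l')
  sorted[1] = hkjliil$l  (last char: 'l')
  sorted[2] = iil$lhkjl  (last char: 'l')
  sorted[3] = il$lhkjli  (last char: 'i')
  sorted[4] = jliil$lhk  (last char: 'k')
  sorted[5] = kjliil$lh  (last char: 'h')
  sorted[6] = l$lhkjlii  (last char: 'i')
  sorted[7] = lhkjliil$  (last char: '$')
  sorted[8] = liil$lhkj  (last char: 'j')
Last column: lllikhi$j
Original string S is at sorted index 7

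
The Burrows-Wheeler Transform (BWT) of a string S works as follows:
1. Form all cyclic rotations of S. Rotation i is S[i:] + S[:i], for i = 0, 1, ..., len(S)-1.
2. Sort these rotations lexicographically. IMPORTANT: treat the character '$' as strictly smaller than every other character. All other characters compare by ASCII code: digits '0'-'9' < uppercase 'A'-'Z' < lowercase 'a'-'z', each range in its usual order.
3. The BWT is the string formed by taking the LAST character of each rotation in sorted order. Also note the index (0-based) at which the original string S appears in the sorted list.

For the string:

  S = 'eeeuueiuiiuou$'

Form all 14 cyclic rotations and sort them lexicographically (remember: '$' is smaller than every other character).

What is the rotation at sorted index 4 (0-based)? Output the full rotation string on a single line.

Answer: euueiuiiuou$ee

Derivation:
All 14 rotations (rotation i = S[i:]+S[:i]):
  rot[0] = eeeuueiuiiuou$
  rot[1] = eeuueiuiiuou$e
  rot[2] = euueiuiiuou$ee
  rot[3] = uueiuiiuou$eee
  rot[4] = ueiuiiuou$eeeu
  rot[5] = eiuiiuou$eeeuu
  rot[6] = iuiiuou$eeeuue
  rot[7] = uiiuou$eeeuuei
  rot[8] = iiuou$eeeuueiu
  rot[9] = iuou$eeeuueiui
  rot[10] = uou$eeeuueiuii
  rot[11] = ou$eeeuueiuiiu
  rot[12] = u$eeeuueiuiiuo
  rot[13] = $eeeuueiuiiuou
Sorted (with $ < everything):
  sorted[0] = $eeeuueiuiiuou
  sorted[1] = eeeuueiuiiuou$
  sorted[2] = eeuueiuiiuou$e
  sorted[3] = eiuiiuou$eeeuu
  sorted[4] = euueiuiiuou$ee
  sorted[5] = iiuou$eeeuueiu
  sorted[6] = iuiiuou$eeeuue
  sorted[7] = iuou$eeeuueiui
  sorted[8] = ou$eeeuueiuiiu
  sorted[9] = u$eeeuueiuiiuo
  sorted[10] = ueiuiiuou$eeeu
  sorted[11] = uiiuou$eeeuuei
  sorted[12] = uou$eeeuueiuii
  sorted[13] = uueiuiiuou$eee
sorted[4] = euueiuiiuou$ee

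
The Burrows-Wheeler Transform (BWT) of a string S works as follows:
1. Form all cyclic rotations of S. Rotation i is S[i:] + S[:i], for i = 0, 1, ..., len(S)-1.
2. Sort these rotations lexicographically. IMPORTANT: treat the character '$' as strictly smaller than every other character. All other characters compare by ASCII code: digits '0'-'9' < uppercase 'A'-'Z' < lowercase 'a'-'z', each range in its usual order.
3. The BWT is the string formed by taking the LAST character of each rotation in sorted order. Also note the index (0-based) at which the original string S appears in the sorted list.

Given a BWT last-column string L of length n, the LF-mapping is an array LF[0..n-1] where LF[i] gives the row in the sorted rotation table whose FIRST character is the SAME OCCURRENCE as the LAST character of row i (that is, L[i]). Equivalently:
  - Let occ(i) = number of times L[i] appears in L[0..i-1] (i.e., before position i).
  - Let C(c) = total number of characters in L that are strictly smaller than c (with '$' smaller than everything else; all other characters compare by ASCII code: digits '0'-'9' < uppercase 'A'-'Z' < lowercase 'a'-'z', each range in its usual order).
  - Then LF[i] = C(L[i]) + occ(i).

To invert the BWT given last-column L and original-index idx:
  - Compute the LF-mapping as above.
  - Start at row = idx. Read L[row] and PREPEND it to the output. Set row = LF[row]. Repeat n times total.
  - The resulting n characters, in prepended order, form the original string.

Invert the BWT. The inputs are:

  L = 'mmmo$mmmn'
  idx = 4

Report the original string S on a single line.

Answer: mmmnommm$

Derivation:
LF mapping: 1 2 3 8 0 4 5 6 7
Walk LF starting at row 4, prepending L[row]:
  step 1: row=4, L[4]='$', prepend. Next row=LF[4]=0
  step 2: row=0, L[0]='m', prepend. Next row=LF[0]=1
  step 3: row=1, L[1]='m', prepend. Next row=LF[1]=2
  step 4: row=2, L[2]='m', prepend. Next row=LF[2]=3
  step 5: row=3, L[3]='o', prepend. Next row=LF[3]=8
  step 6: row=8, L[8]='n', prepend. Next row=LF[8]=7
  step 7: row=7, L[7]='m', prepend. Next row=LF[7]=6
  step 8: row=6, L[6]='m', prepend. Next row=LF[6]=5
  step 9: row=5, L[5]='m', prepend. Next row=LF[5]=4
Reversed output: mmmnommm$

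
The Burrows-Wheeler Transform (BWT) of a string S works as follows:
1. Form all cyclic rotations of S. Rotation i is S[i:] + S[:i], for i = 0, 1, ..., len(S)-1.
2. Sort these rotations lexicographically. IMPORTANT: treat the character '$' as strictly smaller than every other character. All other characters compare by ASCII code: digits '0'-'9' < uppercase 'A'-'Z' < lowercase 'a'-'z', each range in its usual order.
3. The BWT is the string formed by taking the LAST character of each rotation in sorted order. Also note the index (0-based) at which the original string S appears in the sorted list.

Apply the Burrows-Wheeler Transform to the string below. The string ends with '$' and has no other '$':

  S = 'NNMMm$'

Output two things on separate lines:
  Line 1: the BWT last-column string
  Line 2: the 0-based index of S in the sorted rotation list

All 6 rotations (rotation i = S[i:]+S[:i]):
  rot[0] = NNMMm$
  rot[1] = NMMm$N
  rot[2] = MMm$NN
  rot[3] = Mm$NNM
  rot[4] = m$NNMM
  rot[5] = $NNMMm
Sorted (with $ < everything):
  sorted[0] = $NNMMm  (last char: 'm')
  sorted[1] = MMm$NN  (last char: 'N')
  sorted[2] = Mm$NNM  (last char: 'M')
  sorted[3] = NMMm$N  (last char: 'N')
  sorted[4] = NNMMm$  (last char: '$')
  sorted[5] = m$NNMM  (last char: 'M')
Last column: mNMN$M
Original string S is at sorted index 4

Answer: mNMN$M
4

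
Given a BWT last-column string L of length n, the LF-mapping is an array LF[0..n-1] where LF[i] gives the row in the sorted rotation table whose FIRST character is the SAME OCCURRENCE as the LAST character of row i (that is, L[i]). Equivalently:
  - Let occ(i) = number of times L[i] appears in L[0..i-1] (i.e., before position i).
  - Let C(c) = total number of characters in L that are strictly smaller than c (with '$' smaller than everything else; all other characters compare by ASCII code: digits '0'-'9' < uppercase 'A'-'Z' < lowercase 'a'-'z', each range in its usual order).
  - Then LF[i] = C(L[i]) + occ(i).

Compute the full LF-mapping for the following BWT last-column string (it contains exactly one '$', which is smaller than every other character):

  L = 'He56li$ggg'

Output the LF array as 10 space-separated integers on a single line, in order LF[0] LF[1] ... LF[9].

Answer: 3 4 1 2 9 8 0 5 6 7

Derivation:
Char counts: '$':1, '5':1, '6':1, 'H':1, 'e':1, 'g':3, 'i':1, 'l':1
C (first-col start): C('$')=0, C('5')=1, C('6')=2, C('H')=3, C('e')=4, C('g')=5, C('i')=8, C('l')=9
L[0]='H': occ=0, LF[0]=C('H')+0=3+0=3
L[1]='e': occ=0, LF[1]=C('e')+0=4+0=4
L[2]='5': occ=0, LF[2]=C('5')+0=1+0=1
L[3]='6': occ=0, LF[3]=C('6')+0=2+0=2
L[4]='l': occ=0, LF[4]=C('l')+0=9+0=9
L[5]='i': occ=0, LF[5]=C('i')+0=8+0=8
L[6]='$': occ=0, LF[6]=C('$')+0=0+0=0
L[7]='g': occ=0, LF[7]=C('g')+0=5+0=5
L[8]='g': occ=1, LF[8]=C('g')+1=5+1=6
L[9]='g': occ=2, LF[9]=C('g')+2=5+2=7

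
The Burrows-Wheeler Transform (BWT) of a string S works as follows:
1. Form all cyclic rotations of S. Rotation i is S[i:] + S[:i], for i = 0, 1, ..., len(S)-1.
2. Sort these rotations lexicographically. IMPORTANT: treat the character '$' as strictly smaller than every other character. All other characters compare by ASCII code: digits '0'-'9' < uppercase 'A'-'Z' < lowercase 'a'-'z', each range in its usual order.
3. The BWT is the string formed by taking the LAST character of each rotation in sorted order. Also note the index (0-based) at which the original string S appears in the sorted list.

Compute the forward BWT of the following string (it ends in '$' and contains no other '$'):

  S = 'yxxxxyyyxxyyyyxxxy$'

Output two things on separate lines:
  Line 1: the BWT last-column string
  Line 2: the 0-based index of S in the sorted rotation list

All 19 rotations (rotation i = S[i:]+S[:i]):
  rot[0] = yxxxxyyyxxyyyyxxxy$
  rot[1] = xxxxyyyxxyyyyxxxy$y
  rot[2] = xxxyyyxxyyyyxxxy$yx
  rot[3] = xxyyyxxyyyyxxxy$yxx
  rot[4] = xyyyxxyyyyxxxy$yxxx
  rot[5] = yyyxxyyyyxxxy$yxxxx
  rot[6] = yyxxyyyyxxxy$yxxxxy
  rot[7] = yxxyyyyxxxy$yxxxxyy
  rot[8] = xxyyyyxxxy$yxxxxyyy
  rot[9] = xyyyyxxxy$yxxxxyyyx
  rot[10] = yyyyxxxy$yxxxxyyyxx
  rot[11] = yyyxxxy$yxxxxyyyxxy
  rot[12] = yyxxxy$yxxxxyyyxxyy
  rot[13] = yxxxy$yxxxxyyyxxyyy
  rot[14] = xxxy$yxxxxyyyxxyyyy
  rot[15] = xxy$yxxxxyyyxxyyyyx
  rot[16] = xy$yxxxxyyyxxyyyyxx
  rot[17] = y$yxxxxyyyxxyyyyxxx
  rot[18] = $yxxxxyyyxxyyyyxxxy
Sorted (with $ < everything):
  sorted[0] = $yxxxxyyyxxyyyyxxxy  (last char: 'y')
  sorted[1] = xxxxyyyxxyyyyxxxy$y  (last char: 'y')
  sorted[2] = xxxy$yxxxxyyyxxyyyy  (last char: 'y')
  sorted[3] = xxxyyyxxyyyyxxxy$yx  (last char: 'x')
  sorted[4] = xxy$yxxxxyyyxxyyyyx  (last char: 'x')
  sorted[5] = xxyyyxxyyyyxxxy$yxx  (last char: 'x')
  sorted[6] = xxyyyyxxxy$yxxxxyyy  (last char: 'y')
  sorted[7] = xy$yxxxxyyyxxyyyyxx  (last char: 'x')
  sorted[8] = xyyyxxyyyyxxxy$yxxx  (last char: 'x')
  sorted[9] = xyyyyxxxy$yxxxxyyyx  (last char: 'x')
  sorted[10] = y$yxxxxyyyxxyyyyxxx  (last char: 'x')
  sorted[11] = yxxxxyyyxxyyyyxxxy$  (last char: '$')
  sorted[12] = yxxxy$yxxxxyyyxxyyy  (last char: 'y')
  sorted[13] = yxxyyyyxxxy$yxxxxyy  (last char: 'y')
  sorted[14] = yyxxxy$yxxxxyyyxxyy  (last char: 'y')
  sorted[15] = yyxxyyyyxxxy$yxxxxy  (last char: 'y')
  sorted[16] = yyyxxxy$yxxxxyyyxxy  (last char: 'y')
  sorted[17] = yyyxxyyyyxxxy$yxxxx  (last char: 'x')
  sorted[18] = yyyyxxxy$yxxxxyyyxx  (last char: 'x')
Last column: yyyxxxyxxxx$yyyyyxx
Original string S is at sorted index 11

Answer: yyyxxxyxxxx$yyyyyxx
11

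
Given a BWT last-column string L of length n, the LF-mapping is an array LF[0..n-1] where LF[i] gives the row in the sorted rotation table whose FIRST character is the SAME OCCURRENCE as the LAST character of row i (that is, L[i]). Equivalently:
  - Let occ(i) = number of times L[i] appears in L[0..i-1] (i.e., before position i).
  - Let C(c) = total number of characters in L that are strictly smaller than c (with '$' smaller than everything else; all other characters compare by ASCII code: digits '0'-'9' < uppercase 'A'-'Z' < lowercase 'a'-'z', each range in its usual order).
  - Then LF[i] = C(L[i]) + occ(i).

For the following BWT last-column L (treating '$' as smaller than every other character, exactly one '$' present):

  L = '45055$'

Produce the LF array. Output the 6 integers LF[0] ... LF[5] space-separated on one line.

Answer: 2 3 1 4 5 0

Derivation:
Char counts: '$':1, '0':1, '4':1, '5':3
C (first-col start): C('$')=0, C('0')=1, C('4')=2, C('5')=3
L[0]='4': occ=0, LF[0]=C('4')+0=2+0=2
L[1]='5': occ=0, LF[1]=C('5')+0=3+0=3
L[2]='0': occ=0, LF[2]=C('0')+0=1+0=1
L[3]='5': occ=1, LF[3]=C('5')+1=3+1=4
L[4]='5': occ=2, LF[4]=C('5')+2=3+2=5
L[5]='$': occ=0, LF[5]=C('$')+0=0+0=0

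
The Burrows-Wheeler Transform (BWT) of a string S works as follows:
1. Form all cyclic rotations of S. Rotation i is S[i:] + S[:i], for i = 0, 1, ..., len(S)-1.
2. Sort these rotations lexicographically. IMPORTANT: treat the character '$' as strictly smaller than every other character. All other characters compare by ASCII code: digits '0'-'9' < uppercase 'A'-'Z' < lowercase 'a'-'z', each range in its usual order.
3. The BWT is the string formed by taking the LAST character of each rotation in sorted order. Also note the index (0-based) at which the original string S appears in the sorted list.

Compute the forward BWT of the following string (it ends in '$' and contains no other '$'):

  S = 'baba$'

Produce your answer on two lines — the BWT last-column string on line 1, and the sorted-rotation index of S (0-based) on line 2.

All 5 rotations (rotation i = S[i:]+S[:i]):
  rot[0] = baba$
  rot[1] = aba$b
  rot[2] = ba$ba
  rot[3] = a$bab
  rot[4] = $baba
Sorted (with $ < everything):
  sorted[0] = $baba  (last char: 'a')
  sorted[1] = a$bab  (last char: 'b')
  sorted[2] = aba$b  (last char: 'b')
  sorted[3] = ba$ba  (last char: 'a')
  sorted[4] = baba$  (last char: '$')
Last column: abba$
Original string S is at sorted index 4

Answer: abba$
4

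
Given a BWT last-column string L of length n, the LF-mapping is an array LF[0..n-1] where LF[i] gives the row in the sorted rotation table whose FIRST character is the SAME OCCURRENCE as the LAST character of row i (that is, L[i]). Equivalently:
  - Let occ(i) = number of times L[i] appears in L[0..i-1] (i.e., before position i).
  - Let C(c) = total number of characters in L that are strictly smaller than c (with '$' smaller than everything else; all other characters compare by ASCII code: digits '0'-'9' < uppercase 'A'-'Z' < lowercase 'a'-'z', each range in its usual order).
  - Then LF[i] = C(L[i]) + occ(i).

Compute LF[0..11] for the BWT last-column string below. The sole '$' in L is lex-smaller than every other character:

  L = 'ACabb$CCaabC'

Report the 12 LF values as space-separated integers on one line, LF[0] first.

Char counts: '$':1, 'A':1, 'C':4, 'a':3, 'b':3
C (first-col start): C('$')=0, C('A')=1, C('C')=2, C('a')=6, C('b')=9
L[0]='A': occ=0, LF[0]=C('A')+0=1+0=1
L[1]='C': occ=0, LF[1]=C('C')+0=2+0=2
L[2]='a': occ=0, LF[2]=C('a')+0=6+0=6
L[3]='b': occ=0, LF[3]=C('b')+0=9+0=9
L[4]='b': occ=1, LF[4]=C('b')+1=9+1=10
L[5]='$': occ=0, LF[5]=C('$')+0=0+0=0
L[6]='C': occ=1, LF[6]=C('C')+1=2+1=3
L[7]='C': occ=2, LF[7]=C('C')+2=2+2=4
L[8]='a': occ=1, LF[8]=C('a')+1=6+1=7
L[9]='a': occ=2, LF[9]=C('a')+2=6+2=8
L[10]='b': occ=2, LF[10]=C('b')+2=9+2=11
L[11]='C': occ=3, LF[11]=C('C')+3=2+3=5

Answer: 1 2 6 9 10 0 3 4 7 8 11 5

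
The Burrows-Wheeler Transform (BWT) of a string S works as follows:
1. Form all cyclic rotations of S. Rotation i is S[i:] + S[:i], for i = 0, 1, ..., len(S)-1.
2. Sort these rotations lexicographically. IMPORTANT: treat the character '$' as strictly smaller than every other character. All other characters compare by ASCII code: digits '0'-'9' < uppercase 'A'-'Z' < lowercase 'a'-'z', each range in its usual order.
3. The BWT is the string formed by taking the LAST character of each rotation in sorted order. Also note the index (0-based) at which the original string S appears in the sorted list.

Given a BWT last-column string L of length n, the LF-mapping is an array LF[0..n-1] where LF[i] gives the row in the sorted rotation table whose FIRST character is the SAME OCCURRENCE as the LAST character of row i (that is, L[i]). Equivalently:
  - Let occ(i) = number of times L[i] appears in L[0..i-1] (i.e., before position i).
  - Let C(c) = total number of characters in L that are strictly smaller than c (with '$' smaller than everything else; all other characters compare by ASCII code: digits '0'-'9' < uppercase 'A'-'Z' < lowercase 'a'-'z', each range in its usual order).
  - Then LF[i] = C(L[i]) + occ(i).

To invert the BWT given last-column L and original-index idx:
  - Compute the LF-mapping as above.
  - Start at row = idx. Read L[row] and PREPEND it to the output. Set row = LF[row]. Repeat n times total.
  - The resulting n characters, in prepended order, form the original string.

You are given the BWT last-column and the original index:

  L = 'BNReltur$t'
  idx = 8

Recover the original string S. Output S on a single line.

Answer: turtleRNB$

Derivation:
LF mapping: 1 2 3 4 5 7 9 6 0 8
Walk LF starting at row 8, prepending L[row]:
  step 1: row=8, L[8]='$', prepend. Next row=LF[8]=0
  step 2: row=0, L[0]='B', prepend. Next row=LF[0]=1
  step 3: row=1, L[1]='N', prepend. Next row=LF[1]=2
  step 4: row=2, L[2]='R', prepend. Next row=LF[2]=3
  step 5: row=3, L[3]='e', prepend. Next row=LF[3]=4
  step 6: row=4, L[4]='l', prepend. Next row=LF[4]=5
  step 7: row=5, L[5]='t', prepend. Next row=LF[5]=7
  step 8: row=7, L[7]='r', prepend. Next row=LF[7]=6
  step 9: row=6, L[6]='u', prepend. Next row=LF[6]=9
  step 10: row=9, L[9]='t', prepend. Next row=LF[9]=8
Reversed output: turtleRNB$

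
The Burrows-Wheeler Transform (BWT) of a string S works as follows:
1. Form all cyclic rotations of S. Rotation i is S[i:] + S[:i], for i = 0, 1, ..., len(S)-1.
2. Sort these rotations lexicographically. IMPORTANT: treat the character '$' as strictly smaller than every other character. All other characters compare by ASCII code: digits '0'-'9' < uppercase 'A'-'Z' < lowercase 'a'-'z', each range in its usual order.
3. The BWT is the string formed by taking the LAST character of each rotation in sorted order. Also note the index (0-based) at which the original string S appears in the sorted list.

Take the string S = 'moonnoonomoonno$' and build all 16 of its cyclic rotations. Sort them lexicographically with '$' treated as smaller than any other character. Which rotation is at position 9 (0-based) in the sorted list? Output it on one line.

All 16 rotations (rotation i = S[i:]+S[:i]):
  rot[0] = moonnoonomoonno$
  rot[1] = oonnoonomoonno$m
  rot[2] = onnoonomoonno$mo
  rot[3] = nnoonomoonno$moo
  rot[4] = noonomoonno$moon
  rot[5] = oonomoonno$moonn
  rot[6] = onomoonno$moonno
  rot[7] = nomoonno$moonnoo
  rot[8] = omoonno$moonnoon
  rot[9] = moonno$moonnoono
  rot[10] = oonno$moonnoonom
  rot[11] = onno$moonnoonomo
  rot[12] = nno$moonnoonomoo
  rot[13] = no$moonnoonomoon
  rot[14] = o$moonnoonomoonn
  rot[15] = $moonnoonomoonno
Sorted (with $ < everything):
  sorted[0] = $moonnoonomoonno
  sorted[1] = moonno$moonnoono
  sorted[2] = moonnoonomoonno$
  sorted[3] = nno$moonnoonomoo
  sorted[4] = nnoonomoonno$moo
  sorted[5] = no$moonnoonomoon
  sorted[6] = nomoonno$moonnoo
  sorted[7] = noonomoonno$moon
  sorted[8] = o$moonnoonomoonn
  sorted[9] = omoonno$moonnoon
  sorted[10] = onno$moonnoonomo
  sorted[11] = onnoonomoonno$mo
  sorted[12] = onomoonno$moonno
  sorted[13] = oonno$moonnoonom
  sorted[14] = oonnoonomoonno$m
  sorted[15] = oonomoonno$moonn
sorted[9] = omoonno$moonnoon

Answer: omoonno$moonnoon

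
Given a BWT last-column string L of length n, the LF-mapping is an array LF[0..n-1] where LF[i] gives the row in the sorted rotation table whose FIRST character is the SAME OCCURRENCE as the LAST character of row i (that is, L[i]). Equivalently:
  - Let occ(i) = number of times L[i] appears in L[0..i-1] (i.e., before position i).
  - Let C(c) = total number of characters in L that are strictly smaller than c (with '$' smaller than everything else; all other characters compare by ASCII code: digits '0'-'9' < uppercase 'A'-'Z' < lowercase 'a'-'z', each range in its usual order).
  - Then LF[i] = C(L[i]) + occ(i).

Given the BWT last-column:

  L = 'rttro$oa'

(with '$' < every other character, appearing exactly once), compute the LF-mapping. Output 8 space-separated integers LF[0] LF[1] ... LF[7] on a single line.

Char counts: '$':1, 'a':1, 'o':2, 'r':2, 't':2
C (first-col start): C('$')=0, C('a')=1, C('o')=2, C('r')=4, C('t')=6
L[0]='r': occ=0, LF[0]=C('r')+0=4+0=4
L[1]='t': occ=0, LF[1]=C('t')+0=6+0=6
L[2]='t': occ=1, LF[2]=C('t')+1=6+1=7
L[3]='r': occ=1, LF[3]=C('r')+1=4+1=5
L[4]='o': occ=0, LF[4]=C('o')+0=2+0=2
L[5]='$': occ=0, LF[5]=C('$')+0=0+0=0
L[6]='o': occ=1, LF[6]=C('o')+1=2+1=3
L[7]='a': occ=0, LF[7]=C('a')+0=1+0=1

Answer: 4 6 7 5 2 0 3 1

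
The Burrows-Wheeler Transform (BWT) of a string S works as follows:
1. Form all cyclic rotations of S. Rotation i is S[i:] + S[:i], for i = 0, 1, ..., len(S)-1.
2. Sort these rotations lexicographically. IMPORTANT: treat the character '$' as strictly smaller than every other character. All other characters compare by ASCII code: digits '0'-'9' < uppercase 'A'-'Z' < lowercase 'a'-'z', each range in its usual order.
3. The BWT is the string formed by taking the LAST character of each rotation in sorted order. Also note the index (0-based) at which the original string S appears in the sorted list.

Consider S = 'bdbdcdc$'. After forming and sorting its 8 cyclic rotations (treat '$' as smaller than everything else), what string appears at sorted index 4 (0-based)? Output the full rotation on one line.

Answer: cdc$bdbd

Derivation:
All 8 rotations (rotation i = S[i:]+S[:i]):
  rot[0] = bdbdcdc$
  rot[1] = dbdcdc$b
  rot[2] = bdcdc$bd
  rot[3] = dcdc$bdb
  rot[4] = cdc$bdbd
  rot[5] = dc$bdbdc
  rot[6] = c$bdbdcd
  rot[7] = $bdbdcdc
Sorted (with $ < everything):
  sorted[0] = $bdbdcdc
  sorted[1] = bdbdcdc$
  sorted[2] = bdcdc$bd
  sorted[3] = c$bdbdcd
  sorted[4] = cdc$bdbd
  sorted[5] = dbdcdc$b
  sorted[6] = dc$bdbdc
  sorted[7] = dcdc$bdb
sorted[4] = cdc$bdbd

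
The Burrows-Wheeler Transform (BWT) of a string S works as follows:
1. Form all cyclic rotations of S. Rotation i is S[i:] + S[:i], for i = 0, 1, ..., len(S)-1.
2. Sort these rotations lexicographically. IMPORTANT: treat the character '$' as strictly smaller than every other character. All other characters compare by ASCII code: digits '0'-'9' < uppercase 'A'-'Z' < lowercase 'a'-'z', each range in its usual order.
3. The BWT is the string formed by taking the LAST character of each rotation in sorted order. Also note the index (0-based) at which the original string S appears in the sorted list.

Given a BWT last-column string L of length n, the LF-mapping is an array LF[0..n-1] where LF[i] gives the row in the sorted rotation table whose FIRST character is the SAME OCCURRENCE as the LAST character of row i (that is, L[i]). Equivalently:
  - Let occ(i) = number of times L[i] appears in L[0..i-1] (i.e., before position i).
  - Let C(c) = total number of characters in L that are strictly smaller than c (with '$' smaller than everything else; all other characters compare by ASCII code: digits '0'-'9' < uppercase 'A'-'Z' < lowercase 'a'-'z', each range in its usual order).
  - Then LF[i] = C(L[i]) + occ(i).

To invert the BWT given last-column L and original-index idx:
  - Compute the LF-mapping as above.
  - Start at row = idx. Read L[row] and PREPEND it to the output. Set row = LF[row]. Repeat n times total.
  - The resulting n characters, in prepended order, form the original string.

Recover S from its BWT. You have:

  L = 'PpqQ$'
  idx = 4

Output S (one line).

LF mapping: 1 3 4 2 0
Walk LF starting at row 4, prepending L[row]:
  step 1: row=4, L[4]='$', prepend. Next row=LF[4]=0
  step 2: row=0, L[0]='P', prepend. Next row=LF[0]=1
  step 3: row=1, L[1]='p', prepend. Next row=LF[1]=3
  step 4: row=3, L[3]='Q', prepend. Next row=LF[3]=2
  step 5: row=2, L[2]='q', prepend. Next row=LF[2]=4
Reversed output: qQpP$

Answer: qQpP$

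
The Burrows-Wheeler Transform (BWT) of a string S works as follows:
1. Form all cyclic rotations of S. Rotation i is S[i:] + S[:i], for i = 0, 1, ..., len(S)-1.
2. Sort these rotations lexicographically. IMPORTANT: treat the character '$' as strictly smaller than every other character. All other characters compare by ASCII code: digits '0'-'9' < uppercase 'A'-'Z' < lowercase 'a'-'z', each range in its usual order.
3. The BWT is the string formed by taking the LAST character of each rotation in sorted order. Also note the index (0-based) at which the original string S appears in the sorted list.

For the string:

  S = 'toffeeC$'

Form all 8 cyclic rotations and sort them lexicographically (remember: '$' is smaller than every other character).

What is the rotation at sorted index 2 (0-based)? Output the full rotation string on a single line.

All 8 rotations (rotation i = S[i:]+S[:i]):
  rot[0] = toffeeC$
  rot[1] = offeeC$t
  rot[2] = ffeeC$to
  rot[3] = feeC$tof
  rot[4] = eeC$toff
  rot[5] = eC$toffe
  rot[6] = C$toffee
  rot[7] = $toffeeC
Sorted (with $ < everything):
  sorted[0] = $toffeeC
  sorted[1] = C$toffee
  sorted[2] = eC$toffe
  sorted[3] = eeC$toff
  sorted[4] = feeC$tof
  sorted[5] = ffeeC$to
  sorted[6] = offeeC$t
  sorted[7] = toffeeC$
sorted[2] = eC$toffe

Answer: eC$toffe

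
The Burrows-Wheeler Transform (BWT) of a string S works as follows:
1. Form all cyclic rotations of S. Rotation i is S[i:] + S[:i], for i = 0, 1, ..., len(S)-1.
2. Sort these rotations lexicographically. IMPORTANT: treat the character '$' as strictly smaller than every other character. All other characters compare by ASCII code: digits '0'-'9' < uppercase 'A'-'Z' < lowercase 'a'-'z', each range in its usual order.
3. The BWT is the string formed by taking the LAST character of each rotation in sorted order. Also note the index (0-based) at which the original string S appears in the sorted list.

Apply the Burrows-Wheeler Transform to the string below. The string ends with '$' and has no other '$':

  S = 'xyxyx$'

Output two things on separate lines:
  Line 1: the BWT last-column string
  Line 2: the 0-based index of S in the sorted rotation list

Answer: xyy$xx
3

Derivation:
All 6 rotations (rotation i = S[i:]+S[:i]):
  rot[0] = xyxyx$
  rot[1] = yxyx$x
  rot[2] = xyx$xy
  rot[3] = yx$xyx
  rot[4] = x$xyxy
  rot[5] = $xyxyx
Sorted (with $ < everything):
  sorted[0] = $xyxyx  (last char: 'x')
  sorted[1] = x$xyxy  (last char: 'y')
  sorted[2] = xyx$xy  (last char: 'y')
  sorted[3] = xyxyx$  (last char: '$')
  sorted[4] = yx$xyx  (last char: 'x')
  sorted[5] = yxyx$x  (last char: 'x')
Last column: xyy$xx
Original string S is at sorted index 3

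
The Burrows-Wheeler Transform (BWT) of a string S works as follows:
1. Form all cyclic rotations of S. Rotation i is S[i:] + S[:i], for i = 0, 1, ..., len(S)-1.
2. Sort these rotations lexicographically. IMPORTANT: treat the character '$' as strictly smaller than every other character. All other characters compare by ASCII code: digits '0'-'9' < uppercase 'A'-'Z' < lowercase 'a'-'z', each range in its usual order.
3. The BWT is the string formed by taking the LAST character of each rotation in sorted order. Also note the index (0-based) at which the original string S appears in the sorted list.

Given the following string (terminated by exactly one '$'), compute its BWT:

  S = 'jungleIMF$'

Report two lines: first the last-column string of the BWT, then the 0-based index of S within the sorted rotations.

All 10 rotations (rotation i = S[i:]+S[:i]):
  rot[0] = jungleIMF$
  rot[1] = ungleIMF$j
  rot[2] = ngleIMF$ju
  rot[3] = gleIMF$jun
  rot[4] = leIMF$jung
  rot[5] = eIMF$jungl
  rot[6] = IMF$jungle
  rot[7] = MF$jungleI
  rot[8] = F$jungleIM
  rot[9] = $jungleIMF
Sorted (with $ < everything):
  sorted[0] = $jungleIMF  (last char: 'F')
  sorted[1] = F$jungleIM  (last char: 'M')
  sorted[2] = IMF$jungle  (last char: 'e')
  sorted[3] = MF$jungleI  (last char: 'I')
  sorted[4] = eIMF$jungl  (last char: 'l')
  sorted[5] = gleIMF$jun  (last char: 'n')
  sorted[6] = jungleIMF$  (last char: '$')
  sorted[7] = leIMF$jung  (last char: 'g')
  sorted[8] = ngleIMF$ju  (last char: 'u')
  sorted[9] = ungleIMF$j  (last char: 'j')
Last column: FMeIln$guj
Original string S is at sorted index 6

Answer: FMeIln$guj
6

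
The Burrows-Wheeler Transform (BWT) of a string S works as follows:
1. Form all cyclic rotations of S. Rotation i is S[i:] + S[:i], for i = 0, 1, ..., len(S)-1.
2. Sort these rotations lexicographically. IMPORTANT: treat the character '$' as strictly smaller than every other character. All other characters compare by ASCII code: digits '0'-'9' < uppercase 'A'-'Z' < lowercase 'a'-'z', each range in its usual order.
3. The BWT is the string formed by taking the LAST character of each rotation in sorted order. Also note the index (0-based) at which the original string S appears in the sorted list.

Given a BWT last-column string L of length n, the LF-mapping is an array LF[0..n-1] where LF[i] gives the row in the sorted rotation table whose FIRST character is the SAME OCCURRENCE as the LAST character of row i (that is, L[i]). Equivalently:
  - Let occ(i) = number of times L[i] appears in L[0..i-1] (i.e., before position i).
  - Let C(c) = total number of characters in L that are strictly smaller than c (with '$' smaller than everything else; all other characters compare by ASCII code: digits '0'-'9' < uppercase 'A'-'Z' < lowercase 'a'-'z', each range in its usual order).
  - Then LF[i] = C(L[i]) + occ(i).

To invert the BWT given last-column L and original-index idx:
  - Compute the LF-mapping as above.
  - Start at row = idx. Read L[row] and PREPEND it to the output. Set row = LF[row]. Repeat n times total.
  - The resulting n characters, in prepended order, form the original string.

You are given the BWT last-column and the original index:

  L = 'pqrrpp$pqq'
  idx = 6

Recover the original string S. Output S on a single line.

LF mapping: 1 5 8 9 2 3 0 4 6 7
Walk LF starting at row 6, prepending L[row]:
  step 1: row=6, L[6]='$', prepend. Next row=LF[6]=0
  step 2: row=0, L[0]='p', prepend. Next row=LF[0]=1
  step 3: row=1, L[1]='q', prepend. Next row=LF[1]=5
  step 4: row=5, L[5]='p', prepend. Next row=LF[5]=3
  step 5: row=3, L[3]='r', prepend. Next row=LF[3]=9
  step 6: row=9, L[9]='q', prepend. Next row=LF[9]=7
  step 7: row=7, L[7]='p', prepend. Next row=LF[7]=4
  step 8: row=4, L[4]='p', prepend. Next row=LF[4]=2
  step 9: row=2, L[2]='r', prepend. Next row=LF[2]=8
  step 10: row=8, L[8]='q', prepend. Next row=LF[8]=6
Reversed output: qrppqrpqp$

Answer: qrppqrpqp$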